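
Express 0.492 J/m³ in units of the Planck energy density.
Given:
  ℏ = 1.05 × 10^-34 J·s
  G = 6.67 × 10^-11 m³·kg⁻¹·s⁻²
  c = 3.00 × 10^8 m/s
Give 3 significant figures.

Planck energy density: u_P = c⁷/(ℏG²) = 4.68 × 10^113 J/m³.
0.492 / 4.68 × 10^113 = 1.05 × 10^-114

1.05 × 10^-114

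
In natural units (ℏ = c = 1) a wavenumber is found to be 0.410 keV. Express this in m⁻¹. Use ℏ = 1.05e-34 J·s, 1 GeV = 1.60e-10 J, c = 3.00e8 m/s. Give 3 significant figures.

Inverse length is [E]/(ℏc).
1 GeV → 1/(ℏc) × (1 GeV in J) = 5.08e15 m⁻¹.
Convert the energy scale: 0.410 keV = 4.10e-7 GeV.
Result: 4.10e-7 × 5.08e15 = 2.08e9 m⁻¹.

2.08e9 m⁻¹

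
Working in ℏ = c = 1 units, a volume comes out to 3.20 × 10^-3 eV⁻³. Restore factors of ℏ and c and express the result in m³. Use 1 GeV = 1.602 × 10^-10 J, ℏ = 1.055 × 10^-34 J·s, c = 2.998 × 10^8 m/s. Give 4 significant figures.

2.463 × 10^-23 m³

Volume is [L]³ = [E]⁻³·(ℏc)³.
1 GeV⁻³ → (ℏc)³ × (1 GeV in J)⁻³ = 7.696 × 10^-48 m³.
Convert the energy scale: 3.20 × 10^-3 eV⁻³ = 3.20 × 10^24 GeV⁻³.
Result: 3.20 × 10^24 × 7.696 × 10^-48 = 2.463 × 10^-23 m³.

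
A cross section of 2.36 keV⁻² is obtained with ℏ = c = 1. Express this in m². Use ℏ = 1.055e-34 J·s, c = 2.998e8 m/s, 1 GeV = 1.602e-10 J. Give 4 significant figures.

Area is [L]² = [E]⁻²·(ℏc)²; restore (ℏc)².
1 GeV⁻² → (ℏc)² × (1 GeV in J)⁻² = 3.898e-32 m².
Convert the energy scale: 2.36 keV⁻² = 2.36e12 GeV⁻².
Result: 2.36e12 × 3.898e-32 = 9.199e-20 m².

9.199e-20 m²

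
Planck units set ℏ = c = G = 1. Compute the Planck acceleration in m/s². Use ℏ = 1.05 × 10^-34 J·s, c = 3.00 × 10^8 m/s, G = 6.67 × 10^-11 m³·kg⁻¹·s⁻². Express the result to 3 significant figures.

The unique combination of the constants set to 1 with dimensions of acceleration is a_P = √(c⁷/(ℏG)).
  = √(3.12 × 10^103)
  = 5.59 × 10^51 m/s²

5.59 × 10^51 m/s²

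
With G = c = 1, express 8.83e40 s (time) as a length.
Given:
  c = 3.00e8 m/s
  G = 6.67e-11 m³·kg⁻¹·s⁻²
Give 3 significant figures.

Time → length via c.
8.83e40 s × (c) = 2.65e49 m

2.65e49 m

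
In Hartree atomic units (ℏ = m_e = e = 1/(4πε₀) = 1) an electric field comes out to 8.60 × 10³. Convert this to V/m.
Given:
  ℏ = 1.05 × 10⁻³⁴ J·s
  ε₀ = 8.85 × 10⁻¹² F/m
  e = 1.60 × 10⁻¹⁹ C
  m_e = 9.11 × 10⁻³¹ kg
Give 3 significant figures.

4.48 × 10¹⁵ V/m

One atomic unit of electric field: E_au = E_h/(e a₀) = m_e²e⁵/((4πε₀)³ℏ⁴) = 5.20 × 10¹¹ V/m.
8.60 × 10³ × 5.20 × 10¹¹ V/m = 4.48 × 10¹⁵ V/m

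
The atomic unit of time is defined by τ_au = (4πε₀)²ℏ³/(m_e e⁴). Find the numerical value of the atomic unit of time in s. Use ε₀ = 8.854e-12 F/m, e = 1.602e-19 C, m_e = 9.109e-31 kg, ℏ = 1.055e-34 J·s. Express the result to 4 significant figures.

τ_au = (4πε₀)²ℏ³/(m_e e⁴)
E_h = 4.354e-18 J
ℏ/E_h = 2.423e-17 s

2.423e-17 s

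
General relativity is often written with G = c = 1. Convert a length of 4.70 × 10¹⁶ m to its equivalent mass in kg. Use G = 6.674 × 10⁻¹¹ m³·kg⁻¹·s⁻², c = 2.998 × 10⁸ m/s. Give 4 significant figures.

6.330 × 10⁴³ kg

Length → mass via c²/G.
4.70 × 10¹⁶ m × (c²/G) = 6.330 × 10⁴³ kg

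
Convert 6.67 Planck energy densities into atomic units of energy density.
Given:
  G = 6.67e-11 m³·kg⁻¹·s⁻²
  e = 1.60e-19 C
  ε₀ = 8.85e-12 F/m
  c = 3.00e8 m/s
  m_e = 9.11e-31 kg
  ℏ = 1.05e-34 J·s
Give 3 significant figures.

1.04e101

Planck energy density: u_P = c⁷/(ℏG²) = 4.68e113 J/m³
atomic unit of energy density: u_au = E_h/a₀³ = m_e⁴e¹⁰/((4πε₀)⁵ℏ⁸) = 3.01e13 J/m³
6.67 × 4.68e113 / 3.01e13 = 1.04e101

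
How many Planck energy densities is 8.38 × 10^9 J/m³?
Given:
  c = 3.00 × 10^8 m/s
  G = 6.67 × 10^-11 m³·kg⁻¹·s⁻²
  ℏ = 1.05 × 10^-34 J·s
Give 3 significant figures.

1.79 × 10^-104

Planck energy density: u_P = c⁷/(ℏG²) = 4.68 × 10^113 J/m³.
8.38 × 10^9 / 4.68 × 10^113 = 1.79 × 10^-104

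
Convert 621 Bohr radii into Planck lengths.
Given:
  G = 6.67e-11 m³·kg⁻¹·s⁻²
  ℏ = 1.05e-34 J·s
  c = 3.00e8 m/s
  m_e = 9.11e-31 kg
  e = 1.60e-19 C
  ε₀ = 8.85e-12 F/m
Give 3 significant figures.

Bohr radius: a₀ = 4πε₀ℏ²/(m_e e²) = 5.26e-11 m
Planck length: ℓ_P = √(ℏG/c³) = 1.61e-35 m
621 × 5.26e-11 / 1.61e-35 = 2.03e27

2.03e27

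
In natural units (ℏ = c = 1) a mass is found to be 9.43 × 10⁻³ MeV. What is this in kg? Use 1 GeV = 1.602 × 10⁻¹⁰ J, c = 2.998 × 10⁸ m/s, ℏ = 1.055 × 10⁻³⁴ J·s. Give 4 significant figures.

Mass is [E]/c²; divide by c².
1 GeV → 1/c² × (1 GeV in J) = 1.782 × 10⁻²⁷ kg.
Convert the energy scale: 9.43 × 10⁻³ MeV = 9.43 × 10⁻⁶ GeV.
Result: 9.43 × 10⁻⁶ × 1.782 × 10⁻²⁷ = 1.681 × 10⁻³² kg.

1.681 × 10⁻³² kg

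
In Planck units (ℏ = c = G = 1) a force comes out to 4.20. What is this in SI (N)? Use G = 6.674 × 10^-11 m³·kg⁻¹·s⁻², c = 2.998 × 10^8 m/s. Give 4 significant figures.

One Planck force: F_P = c⁴/G = 1.210 × 10^44 N.
4.20 × 1.210 × 10^44 N = 5.084 × 10^44 N

5.084 × 10^44 N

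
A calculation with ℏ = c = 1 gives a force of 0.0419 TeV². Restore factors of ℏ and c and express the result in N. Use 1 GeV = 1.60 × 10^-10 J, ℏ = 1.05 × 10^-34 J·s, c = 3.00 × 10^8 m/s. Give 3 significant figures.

3.41 × 10^10 N

Force is [E]/[L] = [E]²/(ℏc); restore (ℏc)⁻¹.
1 GeV² → 1/(ℏc) × (1 GeV in J)² = 8.13 × 10^5 N.
Convert the energy scale: 0.0419 TeV² = 4.19 × 10^4 GeV².
Result: 4.19 × 10^4 × 8.13 × 10^5 = 3.41 × 10^10 N.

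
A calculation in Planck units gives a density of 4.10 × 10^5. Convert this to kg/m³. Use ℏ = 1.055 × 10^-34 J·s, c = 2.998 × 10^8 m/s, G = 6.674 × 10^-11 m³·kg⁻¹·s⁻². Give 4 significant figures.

2.113 × 10^102 kg/m³

One Planck density: ρ_P = c⁵/(ℏG²) = 5.154 × 10^96 kg/m³.
4.10 × 10^5 × 5.154 × 10^96 kg/m³ = 2.113 × 10^102 kg/m³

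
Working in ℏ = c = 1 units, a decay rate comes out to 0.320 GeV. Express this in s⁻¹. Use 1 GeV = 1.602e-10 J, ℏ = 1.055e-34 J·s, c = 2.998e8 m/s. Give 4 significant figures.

A rate is [E]/ℏ; divide by ℏ.
1 GeV → 1/ℏ × (1 GeV in J) = 1.518e24 s⁻¹.
Result: 0.320 × 1.518e24 = 4.859e23 s⁻¹.

4.859e23 s⁻¹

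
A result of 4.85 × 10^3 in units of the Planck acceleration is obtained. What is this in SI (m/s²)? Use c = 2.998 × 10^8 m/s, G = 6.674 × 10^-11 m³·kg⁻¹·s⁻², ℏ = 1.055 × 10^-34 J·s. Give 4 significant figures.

2.697 × 10^55 m/s²

One Planck acceleration: a_P = √(c⁷/(ℏG)) = 5.560 × 10^51 m/s².
4.85 × 10^3 × 5.560 × 10^51 m/s² = 2.697 × 10^55 m/s²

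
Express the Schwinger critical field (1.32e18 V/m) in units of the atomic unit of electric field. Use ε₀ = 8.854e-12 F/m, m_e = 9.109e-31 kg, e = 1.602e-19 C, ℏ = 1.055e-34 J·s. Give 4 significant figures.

2.573e6

atomic unit of electric field: E_au = E_h/(e a₀) = m_e²e⁵/((4πε₀)³ℏ⁴) = 5.131e11 V/m.
1.32e18 / 5.131e11 = 2.573e6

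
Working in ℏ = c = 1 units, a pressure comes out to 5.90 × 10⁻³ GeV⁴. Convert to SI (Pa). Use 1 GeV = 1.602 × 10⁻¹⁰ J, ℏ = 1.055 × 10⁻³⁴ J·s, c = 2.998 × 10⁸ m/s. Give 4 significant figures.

Pressure is [E]/[L]³ = [E]⁴/(ℏc)³.
1 GeV⁴ → 1/(ℏc)³ × (1 GeV in J)⁴ = 2.082 × 10³⁷ Pa.
Result: 5.90 × 10⁻³ × 2.082 × 10³⁷ = 1.228 × 10³⁵ Pa.

1.228 × 10³⁵ Pa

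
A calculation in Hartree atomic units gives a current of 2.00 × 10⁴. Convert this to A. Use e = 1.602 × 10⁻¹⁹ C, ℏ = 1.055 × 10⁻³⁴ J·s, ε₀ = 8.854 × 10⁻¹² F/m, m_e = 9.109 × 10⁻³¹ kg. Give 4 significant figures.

132.2 A

One atomic unit of electric current: I_au = e E_h/ℏ = m_e e⁵/((4πε₀)²ℏ³) = 6.612 × 10⁻³ A.
2.00 × 10⁴ × 6.612 × 10⁻³ A = 132.2 A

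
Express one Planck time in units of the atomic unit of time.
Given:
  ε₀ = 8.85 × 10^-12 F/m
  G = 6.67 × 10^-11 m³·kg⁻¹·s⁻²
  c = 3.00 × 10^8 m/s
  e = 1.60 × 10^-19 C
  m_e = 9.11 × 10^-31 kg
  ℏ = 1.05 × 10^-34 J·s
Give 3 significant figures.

2.24 × 10^-27

Planck time: t_P = √(ℏG/c⁵) = 5.37 × 10^-44 s
atomic unit of time: τ_au = (4πε₀)²ℏ³/(m_e e⁴) = 2.40 × 10^-17 s
ratio = 5.37 × 10^-44 / 2.40 × 10^-17 = 2.24 × 10^-27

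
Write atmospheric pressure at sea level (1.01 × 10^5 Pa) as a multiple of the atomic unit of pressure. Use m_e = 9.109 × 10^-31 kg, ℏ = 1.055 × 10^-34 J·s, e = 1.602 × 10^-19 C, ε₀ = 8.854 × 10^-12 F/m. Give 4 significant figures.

atomic unit of pressure: P_au = E_h/a₀³ = m_e⁴e¹⁰/((4πε₀)⁵ℏ⁸) = 2.929 × 10^13 Pa.
1.01 × 10^5 / 2.929 × 10^13 = 3.448 × 10^-9

3.448 × 10^-9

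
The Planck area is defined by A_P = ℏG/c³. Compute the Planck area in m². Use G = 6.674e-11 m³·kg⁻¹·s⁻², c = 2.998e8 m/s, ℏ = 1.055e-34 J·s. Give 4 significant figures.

2.613e-70 m²

A_P = ℏG/c³
  = 7.041e-45 / 2.695e25
  = 2.613e-70 m²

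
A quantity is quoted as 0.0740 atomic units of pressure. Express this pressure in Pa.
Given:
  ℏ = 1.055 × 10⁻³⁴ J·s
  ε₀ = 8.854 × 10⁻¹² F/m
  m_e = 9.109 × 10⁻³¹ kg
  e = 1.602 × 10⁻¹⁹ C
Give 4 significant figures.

2.168 × 10¹² Pa

One atomic unit of pressure: P_au = E_h/a₀³ = m_e⁴e¹⁰/((4πε₀)⁵ℏ⁸) = 2.929 × 10¹³ Pa.
0.0740 × 2.929 × 10¹³ Pa = 2.168 × 10¹² Pa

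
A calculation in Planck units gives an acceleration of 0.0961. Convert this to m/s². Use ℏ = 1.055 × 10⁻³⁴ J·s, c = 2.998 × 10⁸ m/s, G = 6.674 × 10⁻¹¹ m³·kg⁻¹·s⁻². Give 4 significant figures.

5.343 × 10⁵⁰ m/s²

One Planck acceleration: a_P = √(c⁷/(ℏG)) = 5.560 × 10⁵¹ m/s².
0.0961 × 5.560 × 10⁵¹ m/s² = 5.343 × 10⁵⁰ m/s²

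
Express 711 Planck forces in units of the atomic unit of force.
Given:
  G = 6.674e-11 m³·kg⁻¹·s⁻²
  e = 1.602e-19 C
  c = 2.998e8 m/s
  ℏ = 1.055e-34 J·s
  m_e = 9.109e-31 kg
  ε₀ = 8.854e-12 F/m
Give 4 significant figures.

Planck force: F_P = c⁴/G = 1.210e44 N
atomic unit of force: F_au = E_h/a₀ = m_e²e⁶/((4πε₀)³ℏ⁴) = 8.220e-8 N
711 × 1.210e44 / 8.220e-8 = 1.047e54

1.047e54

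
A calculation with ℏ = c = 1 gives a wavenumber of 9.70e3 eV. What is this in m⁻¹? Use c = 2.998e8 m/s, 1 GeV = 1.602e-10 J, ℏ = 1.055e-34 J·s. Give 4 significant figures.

Inverse length is [E]/(ℏc).
1 GeV → 1/(ℏc) × (1 GeV in J) = 5.065e15 m⁻¹.
Convert the energy scale: 9.70e3 eV = 9.70e-6 GeV.
Result: 9.70e-6 × 5.065e15 = 4.913e10 m⁻¹.

4.913e10 m⁻¹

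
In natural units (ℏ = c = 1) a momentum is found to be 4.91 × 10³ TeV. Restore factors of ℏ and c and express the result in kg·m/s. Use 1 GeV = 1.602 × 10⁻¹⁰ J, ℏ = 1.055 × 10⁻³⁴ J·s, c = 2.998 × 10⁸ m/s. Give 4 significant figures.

Momentum is [E]/c; divide by c.
1 GeV → 1/c × (1 GeV in J) = 5.344 × 10⁻¹⁹ kg·m/s.
Convert the energy scale: 4.91 × 10³ TeV = 4.91 × 10⁶ GeV.
Result: 4.91 × 10⁶ × 5.344 × 10⁻¹⁹ = 2.624 × 10⁻¹² kg·m/s.

2.624 × 10⁻¹² kg·m/s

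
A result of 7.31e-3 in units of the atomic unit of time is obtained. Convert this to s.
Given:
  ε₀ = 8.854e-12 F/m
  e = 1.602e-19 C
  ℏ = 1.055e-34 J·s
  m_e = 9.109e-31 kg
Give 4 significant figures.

1.771e-19 s

One atomic unit of time: τ_au = (4πε₀)²ℏ³/(m_e e⁴) = 2.423e-17 s.
7.31e-3 × 2.423e-17 s = 1.771e-19 s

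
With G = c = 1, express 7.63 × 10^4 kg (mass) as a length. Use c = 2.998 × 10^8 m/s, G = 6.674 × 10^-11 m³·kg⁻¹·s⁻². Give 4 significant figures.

5.666 × 10^-23 m

In G = c = 1 units mass has dimensions of length; the conversion factor is G/c².
7.63 × 10^4 kg × (G/c²) = 5.666 × 10^-23 m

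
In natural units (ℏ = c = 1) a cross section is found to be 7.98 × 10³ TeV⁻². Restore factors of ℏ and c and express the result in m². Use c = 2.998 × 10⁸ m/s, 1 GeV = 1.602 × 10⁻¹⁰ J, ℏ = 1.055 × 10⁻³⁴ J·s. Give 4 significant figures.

3.111 × 10⁻³⁴ m²

Area is [L]² = [E]⁻²·(ℏc)²; restore (ℏc)².
1 GeV⁻² → (ℏc)² × (1 GeV in J)⁻² = 3.898 × 10⁻³² m².
Convert the energy scale: 7.98 × 10³ TeV⁻² = 7.98 × 10⁻³ GeV⁻².
Result: 7.98 × 10⁻³ × 3.898 × 10⁻³² = 3.111 × 10⁻³⁴ m².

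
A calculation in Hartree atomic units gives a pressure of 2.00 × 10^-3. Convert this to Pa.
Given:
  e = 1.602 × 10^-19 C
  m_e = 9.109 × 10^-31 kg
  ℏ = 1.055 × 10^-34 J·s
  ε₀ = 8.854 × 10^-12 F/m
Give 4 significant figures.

5.858 × 10^10 Pa

One atomic unit of pressure: P_au = E_h/a₀³ = m_e⁴e¹⁰/((4πε₀)⁵ℏ⁸) = 2.929 × 10^13 Pa.
2.00 × 10^-3 × 2.929 × 10^13 Pa = 5.858 × 10^10 Pa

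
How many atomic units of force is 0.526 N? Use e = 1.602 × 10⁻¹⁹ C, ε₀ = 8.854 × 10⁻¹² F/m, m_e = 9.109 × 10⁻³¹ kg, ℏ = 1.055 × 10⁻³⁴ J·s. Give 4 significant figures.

6.399 × 10⁶

atomic unit of force: F_au = E_h/a₀ = m_e²e⁶/((4πε₀)³ℏ⁴) = 8.220 × 10⁻⁸ N.
0.526 / 8.220 × 10⁻⁸ = 6.399 × 10⁶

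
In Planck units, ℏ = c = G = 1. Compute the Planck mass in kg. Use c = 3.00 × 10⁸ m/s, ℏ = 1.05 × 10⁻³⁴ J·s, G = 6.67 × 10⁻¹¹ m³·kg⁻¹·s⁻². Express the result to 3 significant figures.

2.17 × 10⁻⁸ kg

Dimensional analysis gives m_P = √(ℏc/G).
  = √(4.72 × 10⁻¹⁶)
  = 2.17 × 10⁻⁸ kg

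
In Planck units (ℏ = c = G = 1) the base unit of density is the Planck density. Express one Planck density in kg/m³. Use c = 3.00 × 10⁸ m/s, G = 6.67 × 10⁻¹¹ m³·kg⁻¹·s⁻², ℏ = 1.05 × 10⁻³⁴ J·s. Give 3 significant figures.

ρ_P = c⁵/(ℏG²)
  = 2.43 × 10⁴² / 4.67 × 10⁻⁵⁵
  = 5.20 × 10⁹⁶ kg/m³

5.20 × 10⁹⁶ kg/m³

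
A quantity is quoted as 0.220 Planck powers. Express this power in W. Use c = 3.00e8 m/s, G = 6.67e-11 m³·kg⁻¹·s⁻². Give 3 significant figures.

8.01e51 W

One Planck power: P_P = c⁵/G = 3.64e52 W.
0.220 × 3.64e52 W = 8.01e51 W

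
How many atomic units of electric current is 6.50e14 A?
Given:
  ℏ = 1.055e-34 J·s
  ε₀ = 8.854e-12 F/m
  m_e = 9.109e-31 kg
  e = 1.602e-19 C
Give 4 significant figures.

9.831e16

atomic unit of electric current: I_au = e E_h/ℏ = m_e e⁵/((4πε₀)²ℏ³) = 6.612e-3 A.
6.50e14 / 6.612e-3 = 9.831e16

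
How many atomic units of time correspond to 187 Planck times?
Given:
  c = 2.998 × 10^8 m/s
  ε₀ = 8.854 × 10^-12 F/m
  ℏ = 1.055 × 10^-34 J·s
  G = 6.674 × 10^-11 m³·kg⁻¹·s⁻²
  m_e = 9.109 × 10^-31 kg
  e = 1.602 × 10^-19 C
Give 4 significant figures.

Planck time: t_P = √(ℏG/c⁵) = 5.392 × 10^-44 s
atomic unit of time: τ_au = (4πε₀)²ℏ³/(m_e e⁴) = 2.423 × 10^-17 s
187 × 5.392 × 10^-44 / 2.423 × 10^-17 = 4.161 × 10^-25

4.161 × 10^-25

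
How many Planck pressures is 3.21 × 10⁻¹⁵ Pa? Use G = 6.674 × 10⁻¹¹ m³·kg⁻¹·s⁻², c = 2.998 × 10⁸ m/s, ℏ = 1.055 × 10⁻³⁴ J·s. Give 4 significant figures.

6.930 × 10⁻¹²⁹

Planck pressure: p_P = c⁷/(ℏG²) = 4.632 × 10¹¹³ Pa.
3.21 × 10⁻¹⁵ / 4.632 × 10¹¹³ = 6.930 × 10⁻¹²⁹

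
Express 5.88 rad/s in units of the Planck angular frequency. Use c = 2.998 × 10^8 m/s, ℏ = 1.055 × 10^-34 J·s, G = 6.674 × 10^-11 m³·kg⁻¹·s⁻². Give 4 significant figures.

Planck angular frequency: ω_P = √(c⁵/(ℏG)) = 1.855 × 10^43 rad/s.
5.88 / 1.855 × 10^43 = 3.170 × 10^-43

3.170 × 10^-43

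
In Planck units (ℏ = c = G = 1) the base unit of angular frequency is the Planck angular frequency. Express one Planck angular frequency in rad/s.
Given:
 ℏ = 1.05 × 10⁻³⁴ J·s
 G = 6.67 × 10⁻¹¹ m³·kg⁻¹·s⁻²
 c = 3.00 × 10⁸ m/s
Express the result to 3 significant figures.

1.86 × 10⁴³ rad/s

ω_P = √(c⁵/(ℏG))
  = √(3.47 × 10⁸⁶)
  = 1.86 × 10⁴³ rad/s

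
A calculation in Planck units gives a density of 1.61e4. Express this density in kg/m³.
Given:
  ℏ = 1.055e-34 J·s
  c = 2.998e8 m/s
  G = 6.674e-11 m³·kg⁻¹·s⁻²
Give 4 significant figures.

8.298e100 kg/m³

One Planck density: ρ_P = c⁵/(ℏG²) = 5.154e96 kg/m³.
1.61e4 × 5.154e96 kg/m³ = 8.298e100 kg/m³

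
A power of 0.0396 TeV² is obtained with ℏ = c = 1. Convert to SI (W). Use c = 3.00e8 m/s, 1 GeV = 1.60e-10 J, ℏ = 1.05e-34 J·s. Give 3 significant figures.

Power is [E]/[T] = [E]²/ℏ.
1 GeV² → 1/ℏ × (1 GeV in J)² = 2.44e14 W.
Convert the energy scale: 0.0396 TeV² = 3.96e4 GeV².
Result: 3.96e4 × 2.44e14 = 9.65e18 W.

9.65e18 W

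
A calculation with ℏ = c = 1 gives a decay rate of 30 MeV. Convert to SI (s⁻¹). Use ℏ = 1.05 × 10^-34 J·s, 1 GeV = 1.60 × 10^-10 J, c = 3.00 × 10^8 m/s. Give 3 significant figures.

A rate is [E]/ℏ; divide by ℏ.
1 GeV → 1/ℏ × (1 GeV in J) = 1.52 × 10^24 s⁻¹.
Convert the energy scale: 30 MeV = 0.0300 GeV.
Result: 0.0300 × 1.52 × 10^24 = 4.57 × 10^22 s⁻¹.

4.57 × 10^22 s⁻¹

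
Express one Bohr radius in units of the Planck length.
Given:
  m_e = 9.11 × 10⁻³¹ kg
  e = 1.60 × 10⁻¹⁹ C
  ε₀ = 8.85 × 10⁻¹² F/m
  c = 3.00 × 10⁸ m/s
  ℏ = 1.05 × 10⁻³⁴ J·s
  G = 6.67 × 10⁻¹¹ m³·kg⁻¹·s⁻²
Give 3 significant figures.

Bohr radius: a₀ = 4πε₀ℏ²/(m_e e²) = 5.26 × 10⁻¹¹ m
Planck length: ℓ_P = √(ℏG/c³) = 1.61 × 10⁻³⁵ m
ratio = 5.26 × 10⁻¹¹ / 1.61 × 10⁻³⁵ = 3.26 × 10²⁴

3.26 × 10²⁴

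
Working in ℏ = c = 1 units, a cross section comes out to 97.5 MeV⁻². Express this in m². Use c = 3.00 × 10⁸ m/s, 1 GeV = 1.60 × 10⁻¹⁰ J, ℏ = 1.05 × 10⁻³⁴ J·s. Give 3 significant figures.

Area is [L]² = [E]⁻²·(ℏc)²; restore (ℏc)².
1 GeV⁻² → (ℏc)² × (1 GeV in J)⁻² = 3.88 × 10⁻³² m².
Convert the energy scale: 97.5 MeV⁻² = 9.75 × 10⁷ GeV⁻².
Result: 9.75 × 10⁷ × 3.88 × 10⁻³² = 3.78 × 10⁻²⁴ m².

3.78 × 10⁻²⁴ m²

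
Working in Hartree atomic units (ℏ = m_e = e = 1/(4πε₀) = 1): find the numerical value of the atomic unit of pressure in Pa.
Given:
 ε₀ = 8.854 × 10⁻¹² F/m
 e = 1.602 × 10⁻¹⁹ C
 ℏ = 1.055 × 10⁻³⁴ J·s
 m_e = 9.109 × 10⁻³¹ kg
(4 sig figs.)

Dimensional analysis gives P_au = E_h/a₀³ = m_e⁴e¹⁰/((4πε₀)⁵ℏ⁸).
E_h = 4.354 × 10⁻¹⁸ J
a₀ = 5.297 × 10⁻¹¹ m
E_h/a₀³ = 2.929 × 10¹³ Pa

2.929 × 10¹³ Pa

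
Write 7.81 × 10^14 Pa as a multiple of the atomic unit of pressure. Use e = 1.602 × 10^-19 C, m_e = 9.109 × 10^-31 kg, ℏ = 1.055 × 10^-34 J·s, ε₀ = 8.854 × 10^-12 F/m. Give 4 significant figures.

26.66

atomic unit of pressure: P_au = E_h/a₀³ = m_e⁴e¹⁰/((4πε₀)⁵ℏ⁸) = 2.929 × 10^13 Pa.
7.81 × 10^14 / 2.929 × 10^13 = 26.66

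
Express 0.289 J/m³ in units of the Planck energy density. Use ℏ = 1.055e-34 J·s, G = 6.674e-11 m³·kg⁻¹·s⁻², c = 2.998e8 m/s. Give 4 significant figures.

6.239e-115

Planck energy density: u_P = c⁷/(ℏG²) = 4.632e113 J/m³.
0.289 / 4.632e113 = 6.239e-115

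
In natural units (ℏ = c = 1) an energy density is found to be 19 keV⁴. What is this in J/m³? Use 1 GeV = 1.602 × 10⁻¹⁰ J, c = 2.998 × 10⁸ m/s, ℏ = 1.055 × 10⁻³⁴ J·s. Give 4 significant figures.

[E]/[L]³ = [E]⁴/(ℏc)³; restore (ℏc)⁻³.
1 GeV⁴ → 1/(ℏc)³ × (1 GeV in J)⁴ = 2.082 × 10³⁷ J/m³.
Convert the energy scale: 19 keV⁴ = 1.90 × 10⁻²³ GeV⁴.
Result: 1.90 × 10⁻²³ × 2.082 × 10³⁷ = 3.955 × 10¹⁴ J/m³.

3.955 × 10¹⁴ J/m³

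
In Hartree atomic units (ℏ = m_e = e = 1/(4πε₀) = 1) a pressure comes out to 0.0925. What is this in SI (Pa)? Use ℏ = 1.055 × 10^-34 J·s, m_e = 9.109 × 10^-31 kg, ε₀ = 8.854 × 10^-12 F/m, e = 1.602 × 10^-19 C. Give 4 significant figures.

2.709 × 10^12 Pa

One atomic unit of pressure: P_au = E_h/a₀³ = m_e⁴e¹⁰/((4πε₀)⁵ℏ⁸) = 2.929 × 10^13 Pa.
0.0925 × 2.929 × 10^13 Pa = 2.709 × 10^12 Pa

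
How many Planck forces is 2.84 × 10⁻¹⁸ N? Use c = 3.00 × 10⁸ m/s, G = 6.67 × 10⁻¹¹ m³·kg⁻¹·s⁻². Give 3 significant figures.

2.34 × 10⁻⁶²

Planck force: F_P = c⁴/G = 1.21 × 10⁴⁴ N.
2.84 × 10⁻¹⁸ / 1.21 × 10⁴⁴ = 2.34 × 10⁻⁶²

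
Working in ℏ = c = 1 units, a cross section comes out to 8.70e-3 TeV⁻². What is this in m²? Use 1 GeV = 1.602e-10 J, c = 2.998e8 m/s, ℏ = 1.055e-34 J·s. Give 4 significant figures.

3.391e-40 m²

Area is [L]² = [E]⁻²·(ℏc)²; restore (ℏc)².
1 GeV⁻² → (ℏc)² × (1 GeV in J)⁻² = 3.898e-32 m².
Convert the energy scale: 8.70e-3 TeV⁻² = 8.70e-9 GeV⁻².
Result: 8.70e-9 × 3.898e-32 = 3.391e-40 m².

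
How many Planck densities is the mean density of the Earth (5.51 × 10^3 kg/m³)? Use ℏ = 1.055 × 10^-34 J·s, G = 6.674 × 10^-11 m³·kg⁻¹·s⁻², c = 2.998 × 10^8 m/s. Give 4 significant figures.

1.069 × 10^-93

Planck density: ρ_P = c⁵/(ℏG²) = 5.154 × 10^96 kg/m³.
5.51 × 10^3 / 5.154 × 10^96 = 1.069 × 10^-93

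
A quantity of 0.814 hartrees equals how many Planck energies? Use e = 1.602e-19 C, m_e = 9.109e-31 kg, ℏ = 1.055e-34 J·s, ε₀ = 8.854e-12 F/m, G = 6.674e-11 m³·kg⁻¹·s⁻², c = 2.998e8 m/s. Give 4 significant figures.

1.811e-27

hartree: E_h = m_e e⁴/(4πε₀ℏ)² = 4.354e-18 J
Planck energy: E_P = √(ℏc⁵/G) = 1.957e9 J
0.814 × 4.354e-18 / 1.957e9 = 1.811e-27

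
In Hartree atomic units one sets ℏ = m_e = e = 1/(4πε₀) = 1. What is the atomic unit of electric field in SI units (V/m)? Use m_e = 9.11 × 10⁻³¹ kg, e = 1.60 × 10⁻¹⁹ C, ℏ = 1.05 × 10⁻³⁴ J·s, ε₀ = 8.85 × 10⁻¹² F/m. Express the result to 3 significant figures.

5.20 × 10¹¹ V/m

E_au = E_h/(e a₀) = m_e²e⁵/((4πε₀)³ℏ⁴)
E_h = 4.38 × 10⁻¹⁸ J
a₀ = 5.26 × 10⁻¹¹ m
E_h/(e·a₀) = 5.20 × 10¹¹ V/m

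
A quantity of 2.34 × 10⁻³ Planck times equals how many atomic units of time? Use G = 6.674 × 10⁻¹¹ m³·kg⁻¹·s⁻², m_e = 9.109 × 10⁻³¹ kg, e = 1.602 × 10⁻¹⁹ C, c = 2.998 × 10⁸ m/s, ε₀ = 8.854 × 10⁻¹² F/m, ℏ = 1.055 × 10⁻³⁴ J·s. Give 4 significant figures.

5.207 × 10⁻³⁰

Planck time: t_P = √(ℏG/c⁵) = 5.392 × 10⁻⁴⁴ s
atomic unit of time: τ_au = (4πε₀)²ℏ³/(m_e e⁴) = 2.423 × 10⁻¹⁷ s
2.34 × 10⁻³ × 5.392 × 10⁻⁴⁴ / 2.423 × 10⁻¹⁷ = 5.207 × 10⁻³⁰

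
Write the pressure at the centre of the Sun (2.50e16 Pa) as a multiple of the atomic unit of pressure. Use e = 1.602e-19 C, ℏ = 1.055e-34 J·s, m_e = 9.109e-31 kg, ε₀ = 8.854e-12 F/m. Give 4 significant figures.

atomic unit of pressure: P_au = E_h/a₀³ = m_e⁴e¹⁰/((4πε₀)⁵ℏ⁸) = 2.929e13 Pa.
2.50e16 / 2.929e13 = 853.5

853.5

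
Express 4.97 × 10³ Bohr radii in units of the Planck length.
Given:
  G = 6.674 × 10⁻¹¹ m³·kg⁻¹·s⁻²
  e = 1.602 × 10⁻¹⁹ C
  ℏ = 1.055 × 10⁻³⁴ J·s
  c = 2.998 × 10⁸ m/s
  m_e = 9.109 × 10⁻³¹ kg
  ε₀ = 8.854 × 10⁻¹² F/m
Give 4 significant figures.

Bohr radius: a₀ = 4πε₀ℏ²/(m_e e²) = 5.297 × 10⁻¹¹ m
Planck length: ℓ_P = √(ℏG/c³) = 1.616 × 10⁻³⁵ m
4.97 × 10³ × 5.297 × 10⁻¹¹ / 1.616 × 10⁻³⁵ = 1.629 × 10²⁸

1.629 × 10²⁸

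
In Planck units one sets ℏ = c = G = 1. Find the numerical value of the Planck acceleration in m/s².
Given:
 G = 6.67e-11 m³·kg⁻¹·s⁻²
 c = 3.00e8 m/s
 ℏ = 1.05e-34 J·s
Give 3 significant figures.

a_P = √(c⁷/(ℏG))
  = √(3.12e103)
  = 5.59e51 m/s²

5.59e51 m/s²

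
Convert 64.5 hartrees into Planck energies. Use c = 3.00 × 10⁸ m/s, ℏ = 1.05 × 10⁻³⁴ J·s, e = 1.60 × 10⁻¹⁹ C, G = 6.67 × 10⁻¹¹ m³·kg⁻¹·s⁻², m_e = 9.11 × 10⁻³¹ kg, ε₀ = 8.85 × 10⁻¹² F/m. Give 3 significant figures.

hartree: E_h = m_e e⁴/(4πε₀ℏ)² = 4.38 × 10⁻¹⁸ J
Planck energy: E_P = √(ℏc⁵/G) = 1.96 × 10⁹ J
64.5 × 4.38 × 10⁻¹⁸ / 1.96 × 10⁹ = 1.44 × 10⁻²⁵

1.44 × 10⁻²⁵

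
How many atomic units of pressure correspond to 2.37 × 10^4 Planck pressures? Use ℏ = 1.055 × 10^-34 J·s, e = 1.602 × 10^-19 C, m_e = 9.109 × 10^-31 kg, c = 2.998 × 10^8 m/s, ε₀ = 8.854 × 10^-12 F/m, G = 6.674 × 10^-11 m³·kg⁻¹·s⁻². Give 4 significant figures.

3.748 × 10^104

Planck pressure: p_P = c⁷/(ℏG²) = 4.632 × 10^113 Pa
atomic unit of pressure: P_au = E_h/a₀³ = m_e⁴e¹⁰/((4πε₀)⁵ℏ⁸) = 2.929 × 10^13 Pa
2.37 × 10^4 × 4.632 × 10^113 / 2.929 × 10^13 = 3.748 × 10^104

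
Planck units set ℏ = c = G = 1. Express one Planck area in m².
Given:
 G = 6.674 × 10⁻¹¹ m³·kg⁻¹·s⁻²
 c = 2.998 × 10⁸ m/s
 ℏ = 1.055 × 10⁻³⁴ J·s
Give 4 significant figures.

2.613 × 10⁻⁷⁰ m²

The unique combination of the constants set to 1 with dimensions of area is A_P = ℏG/c³.
  = 7.041 × 10⁻⁴⁵ / 2.695 × 10²⁵
  = 2.613 × 10⁻⁷⁰ m²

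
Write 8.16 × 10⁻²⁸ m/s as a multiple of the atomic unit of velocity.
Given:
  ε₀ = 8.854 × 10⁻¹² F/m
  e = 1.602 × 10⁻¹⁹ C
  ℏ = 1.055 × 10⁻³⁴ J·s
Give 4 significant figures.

atomic unit of velocity: v_au = e²/(4πε₀ℏ) = 2.186 × 10⁶ m/s.
8.16 × 10⁻²⁸ / 2.186 × 10⁶ = 3.732 × 10⁻³⁴

3.732 × 10⁻³⁴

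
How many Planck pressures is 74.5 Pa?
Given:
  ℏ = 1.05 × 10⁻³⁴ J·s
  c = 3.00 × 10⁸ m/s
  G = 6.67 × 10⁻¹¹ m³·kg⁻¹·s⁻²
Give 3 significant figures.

Planck pressure: p_P = c⁷/(ℏG²) = 4.68 × 10¹¹³ Pa.
74.5 / 4.68 × 10¹¹³ = 1.59 × 10⁻¹¹²

1.59 × 10⁻¹¹²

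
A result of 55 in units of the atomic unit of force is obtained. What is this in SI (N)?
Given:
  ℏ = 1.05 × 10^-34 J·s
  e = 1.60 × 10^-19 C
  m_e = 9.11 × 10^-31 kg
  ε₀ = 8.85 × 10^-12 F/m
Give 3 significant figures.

4.58 × 10^-6 N

One atomic unit of force: F_au = E_h/a₀ = m_e²e⁶/((4πε₀)³ℏ⁴) = 8.33 × 10^-8 N.
55 × 8.33 × 10^-8 N = 4.58 × 10^-6 N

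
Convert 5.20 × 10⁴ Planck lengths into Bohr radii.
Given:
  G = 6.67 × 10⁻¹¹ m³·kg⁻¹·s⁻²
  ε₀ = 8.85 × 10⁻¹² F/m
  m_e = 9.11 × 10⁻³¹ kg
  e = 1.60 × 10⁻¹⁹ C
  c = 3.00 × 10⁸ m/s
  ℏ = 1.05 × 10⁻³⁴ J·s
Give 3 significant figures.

1.59 × 10⁻²⁰

Planck length: ℓ_P = √(ℏG/c³) = 1.61 × 10⁻³⁵ m
Bohr radius: a₀ = 4πε₀ℏ²/(m_e e²) = 5.26 × 10⁻¹¹ m
5.20 × 10⁴ × 1.61 × 10⁻³⁵ / 5.26 × 10⁻¹¹ = 1.59 × 10⁻²⁰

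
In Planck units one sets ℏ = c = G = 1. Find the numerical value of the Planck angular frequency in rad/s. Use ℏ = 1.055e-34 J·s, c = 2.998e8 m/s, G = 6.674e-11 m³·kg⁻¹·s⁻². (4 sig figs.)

1.855e43 rad/s

ω_P = √(c⁵/(ℏG))
  = √(3.440e86)
  = 1.855e43 rad/s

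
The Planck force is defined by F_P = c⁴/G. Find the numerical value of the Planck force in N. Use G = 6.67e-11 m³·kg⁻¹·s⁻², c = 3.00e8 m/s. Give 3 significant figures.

1.21e44 N

F_P = c⁴/G
  = 8.10e33 / 6.67e-11
  = 1.21e44 N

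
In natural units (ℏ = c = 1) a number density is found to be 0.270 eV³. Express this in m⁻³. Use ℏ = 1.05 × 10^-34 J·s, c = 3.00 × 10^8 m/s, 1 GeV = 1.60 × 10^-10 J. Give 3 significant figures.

Number density is [L]⁻³ = [E]³/(ℏc)³.
1 GeV³ → 1/(ℏc)³ × (1 GeV in J)³ = 1.31 × 10^47 m⁻³.
Convert the energy scale: 0.270 eV³ = 2.70 × 10^-28 GeV³.
Result: 2.70 × 10^-28 × 1.31 × 10^47 = 3.54 × 10^19 m⁻³.

3.54 × 10^19 m⁻³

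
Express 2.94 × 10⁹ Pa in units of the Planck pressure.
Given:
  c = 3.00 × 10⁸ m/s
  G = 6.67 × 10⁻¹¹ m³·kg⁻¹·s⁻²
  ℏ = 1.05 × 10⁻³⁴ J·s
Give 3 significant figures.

Planck pressure: p_P = c⁷/(ℏG²) = 4.68 × 10¹¹³ Pa.
2.94 × 10⁹ / 4.68 × 10¹¹³ = 6.28 × 10⁻¹⁰⁵

6.28 × 10⁻¹⁰⁵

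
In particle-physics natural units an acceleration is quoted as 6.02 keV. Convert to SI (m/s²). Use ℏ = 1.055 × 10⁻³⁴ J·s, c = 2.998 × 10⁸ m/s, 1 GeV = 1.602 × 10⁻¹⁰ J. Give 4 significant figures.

Acceleration is [L]/[T]² = c·[E]/ℏ.
1 GeV → c/ℏ × (1 GeV in J) = 4.552 × 10³² m/s².
Convert the energy scale: 6.02 keV = 6.02 × 10⁻⁶ GeV.
Result: 6.02 × 10⁻⁶ × 4.552 × 10³² = 2.741 × 10²⁷ m/s².

2.741 × 10²⁷ m/s²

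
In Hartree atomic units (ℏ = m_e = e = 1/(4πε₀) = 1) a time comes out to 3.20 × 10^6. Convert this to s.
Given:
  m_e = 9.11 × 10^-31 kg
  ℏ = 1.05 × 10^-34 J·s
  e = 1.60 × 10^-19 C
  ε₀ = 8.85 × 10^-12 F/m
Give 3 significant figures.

One atomic unit of time: τ_au = (4πε₀)²ℏ³/(m_e e⁴) = 2.40 × 10^-17 s.
3.20 × 10^6 × 2.40 × 10^-17 s = 7.67 × 10^-11 s

7.67 × 10^-11 s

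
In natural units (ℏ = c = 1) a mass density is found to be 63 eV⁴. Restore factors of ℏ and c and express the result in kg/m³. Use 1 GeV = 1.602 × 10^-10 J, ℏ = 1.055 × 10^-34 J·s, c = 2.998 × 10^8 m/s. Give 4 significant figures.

Mass density is [E]/(c²[L]³) = [E]⁴/(ℏ³c⁵).
1 GeV⁴ → 1/(ℏ³c⁵) × (1 GeV in J)⁴ = 2.316 × 10^20 kg/m³.
Convert the energy scale: 63 eV⁴ = 6.30 × 10^-35 GeV⁴.
Result: 6.30 × 10^-35 × 2.316 × 10^20 = 1.459 × 10^-14 kg/m³.

1.459 × 10^-14 kg/m³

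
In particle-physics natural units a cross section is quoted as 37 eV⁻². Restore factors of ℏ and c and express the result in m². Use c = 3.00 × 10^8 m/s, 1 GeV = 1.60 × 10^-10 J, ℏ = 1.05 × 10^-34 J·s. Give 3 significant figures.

1.43 × 10^-12 m²

Area is [L]² = [E]⁻²·(ℏc)²; restore (ℏc)².
1 GeV⁻² → (ℏc)² × (1 GeV in J)⁻² = 3.88 × 10^-32 m².
Convert the energy scale: 37 eV⁻² = 3.70 × 10^19 GeV⁻².
Result: 3.70 × 10^19 × 3.88 × 10^-32 = 1.43 × 10^-12 m².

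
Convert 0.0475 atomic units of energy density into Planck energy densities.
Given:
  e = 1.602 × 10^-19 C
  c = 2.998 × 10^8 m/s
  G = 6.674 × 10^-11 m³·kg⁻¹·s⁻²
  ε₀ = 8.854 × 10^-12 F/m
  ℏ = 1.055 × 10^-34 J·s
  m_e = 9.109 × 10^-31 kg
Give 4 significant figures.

3.004 × 10^-102

atomic unit of energy density: u_au = E_h/a₀³ = m_e⁴e¹⁰/((4πε₀)⁵ℏ⁸) = 2.929 × 10^13 J/m³
Planck energy density: u_P = c⁷/(ℏG²) = 4.632 × 10^113 J/m³
0.0475 × 2.929 × 10^13 / 4.632 × 10^113 = 3.004 × 10^-102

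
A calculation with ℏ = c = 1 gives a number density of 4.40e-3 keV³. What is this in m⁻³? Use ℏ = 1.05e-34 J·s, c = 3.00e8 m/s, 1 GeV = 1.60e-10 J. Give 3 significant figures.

5.77e26 m⁻³

Number density is [L]⁻³ = [E]³/(ℏc)³.
1 GeV³ → 1/(ℏc)³ × (1 GeV in J)³ = 1.31e47 m⁻³.
Convert the energy scale: 4.40e-3 keV³ = 4.40e-21 GeV³.
Result: 4.40e-21 × 1.31e47 = 5.77e26 m⁻³.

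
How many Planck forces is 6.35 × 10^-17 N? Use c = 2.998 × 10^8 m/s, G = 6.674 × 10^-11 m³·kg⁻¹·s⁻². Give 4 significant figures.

Planck force: F_P = c⁴/G = 1.210 × 10^44 N.
6.35 × 10^-17 / 1.210 × 10^44 = 5.246 × 10^-61

5.246 × 10^-61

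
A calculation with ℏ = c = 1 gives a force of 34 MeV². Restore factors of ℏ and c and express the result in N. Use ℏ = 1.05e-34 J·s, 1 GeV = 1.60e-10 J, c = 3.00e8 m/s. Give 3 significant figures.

27.6 N

Force is [E]/[L] = [E]²/(ℏc); restore (ℏc)⁻¹.
1 GeV² → 1/(ℏc) × (1 GeV in J)² = 8.13e5 N.
Convert the energy scale: 34 MeV² = 3.40e-5 GeV².
Result: 3.40e-5 × 8.13e5 = 27.6 N.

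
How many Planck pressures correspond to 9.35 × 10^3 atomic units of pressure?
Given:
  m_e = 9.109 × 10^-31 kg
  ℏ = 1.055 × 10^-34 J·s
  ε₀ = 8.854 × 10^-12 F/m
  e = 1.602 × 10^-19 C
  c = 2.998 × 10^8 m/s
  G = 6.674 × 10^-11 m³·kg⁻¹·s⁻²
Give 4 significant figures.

5.912 × 10^-97

atomic unit of pressure: P_au = E_h/a₀³ = m_e⁴e¹⁰/((4πε₀)⁵ℏ⁸) = 2.929 × 10^13 Pa
Planck pressure: p_P = c⁷/(ℏG²) = 4.632 × 10^113 Pa
9.35 × 10^3 × 2.929 × 10^13 / 4.632 × 10^113 = 5.912 × 10^-97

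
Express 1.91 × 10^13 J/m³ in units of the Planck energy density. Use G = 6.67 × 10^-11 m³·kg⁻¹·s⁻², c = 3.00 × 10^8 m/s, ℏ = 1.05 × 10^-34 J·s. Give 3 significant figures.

Planck energy density: u_P = c⁷/(ℏG²) = 4.68 × 10^113 J/m³.
1.91 × 10^13 / 4.68 × 10^113 = 4.08 × 10^-101

4.08 × 10^-101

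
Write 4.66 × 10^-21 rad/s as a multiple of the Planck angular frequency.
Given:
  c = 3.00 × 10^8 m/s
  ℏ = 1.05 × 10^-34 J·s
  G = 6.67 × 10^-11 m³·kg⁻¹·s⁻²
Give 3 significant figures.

2.50 × 10^-64

Planck angular frequency: ω_P = √(c⁵/(ℏG)) = 1.86 × 10^43 rad/s.
4.66 × 10^-21 / 1.86 × 10^43 = 2.50 × 10^-64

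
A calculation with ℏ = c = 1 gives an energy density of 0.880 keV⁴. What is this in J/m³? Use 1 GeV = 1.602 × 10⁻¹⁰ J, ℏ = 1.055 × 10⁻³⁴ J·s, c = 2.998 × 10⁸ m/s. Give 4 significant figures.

1.832 × 10¹³ J/m³

[E]/[L]³ = [E]⁴/(ℏc)³; restore (ℏc)⁻³.
1 GeV⁴ → 1/(ℏc)³ × (1 GeV in J)⁴ = 2.082 × 10³⁷ J/m³.
Convert the energy scale: 0.880 keV⁴ = 8.80 × 10⁻²⁵ GeV⁴.
Result: 8.80 × 10⁻²⁵ × 2.082 × 10³⁷ = 1.832 × 10¹³ J/m³.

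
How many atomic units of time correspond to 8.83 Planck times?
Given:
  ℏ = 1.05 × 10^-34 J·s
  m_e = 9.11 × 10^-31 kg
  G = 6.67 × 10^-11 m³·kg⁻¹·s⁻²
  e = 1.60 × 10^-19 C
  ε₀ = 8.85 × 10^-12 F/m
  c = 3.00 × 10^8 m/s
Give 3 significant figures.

1.98 × 10^-26

Planck time: t_P = √(ℏG/c⁵) = 5.37 × 10^-44 s
atomic unit of time: τ_au = (4πε₀)²ℏ³/(m_e e⁴) = 2.40 × 10^-17 s
8.83 × 5.37 × 10^-44 / 2.40 × 10^-17 = 1.98 × 10^-26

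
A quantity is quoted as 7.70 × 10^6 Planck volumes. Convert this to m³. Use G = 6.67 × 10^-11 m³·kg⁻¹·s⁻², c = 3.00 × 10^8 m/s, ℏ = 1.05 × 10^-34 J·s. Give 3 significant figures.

One Planck volume: V_P = (ℏG/c³)^(3/2) = 4.18 × 10^-105 m³.
7.70 × 10^6 × 4.18 × 10^-105 m³ = 3.22 × 10^-98 m³

3.22 × 10^-98 m³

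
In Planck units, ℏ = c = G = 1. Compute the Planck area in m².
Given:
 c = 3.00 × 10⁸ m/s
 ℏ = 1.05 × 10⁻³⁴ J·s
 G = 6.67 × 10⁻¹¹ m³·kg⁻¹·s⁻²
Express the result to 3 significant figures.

2.59 × 10⁻⁷⁰ m²

Dimensional analysis gives A_P = ℏG/c³.
  = 7.00 × 10⁻⁴⁵ / 2.70 × 10²⁵
  = 2.59 × 10⁻⁷⁰ m²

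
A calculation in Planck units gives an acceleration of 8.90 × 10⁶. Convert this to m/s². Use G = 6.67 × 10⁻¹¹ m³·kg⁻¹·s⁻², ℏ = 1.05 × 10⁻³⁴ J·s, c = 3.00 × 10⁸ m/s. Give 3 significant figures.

4.97 × 10⁵⁸ m/s²

One Planck acceleration: a_P = √(c⁷/(ℏG)) = 5.59 × 10⁵¹ m/s².
8.90 × 10⁶ × 5.59 × 10⁵¹ m/s² = 4.97 × 10⁵⁸ m/s²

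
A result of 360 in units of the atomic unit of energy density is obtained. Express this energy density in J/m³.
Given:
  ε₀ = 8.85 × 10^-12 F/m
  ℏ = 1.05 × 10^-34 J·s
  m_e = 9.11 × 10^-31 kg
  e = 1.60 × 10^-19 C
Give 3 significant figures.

One atomic unit of energy density: u_au = E_h/a₀³ = m_e⁴e¹⁰/((4πε₀)⁵ℏ⁸) = 3.01 × 10^13 J/m³.
360 × 3.01 × 10^13 J/m³ = 1.08 × 10^16 J/m³

1.08 × 10^16 J/m³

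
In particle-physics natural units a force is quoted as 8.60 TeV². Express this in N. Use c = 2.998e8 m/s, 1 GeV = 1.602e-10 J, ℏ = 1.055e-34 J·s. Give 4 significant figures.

6.978e12 N

Force is [E]/[L] = [E]²/(ℏc); restore (ℏc)⁻¹.
1 GeV² → 1/(ℏc) × (1 GeV in J)² = 8.114e5 N.
Convert the energy scale: 8.60 TeV² = 8.60e6 GeV².
Result: 8.60e6 × 8.114e5 = 6.978e12 N.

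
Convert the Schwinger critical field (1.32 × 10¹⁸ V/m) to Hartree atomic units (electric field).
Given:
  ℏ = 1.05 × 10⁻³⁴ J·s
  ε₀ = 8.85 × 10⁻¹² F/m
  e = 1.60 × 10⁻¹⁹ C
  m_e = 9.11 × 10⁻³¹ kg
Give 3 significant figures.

2.54 × 10⁶

atomic unit of electric field: E_au = E_h/(e a₀) = m_e²e⁵/((4πε₀)³ℏ⁴) = 5.20 × 10¹¹ V/m.
1.32 × 10¹⁸ / 5.20 × 10¹¹ = 2.54 × 10⁶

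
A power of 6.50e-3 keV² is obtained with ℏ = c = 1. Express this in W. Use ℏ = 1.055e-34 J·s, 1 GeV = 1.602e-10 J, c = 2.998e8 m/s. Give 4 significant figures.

Power is [E]/[T] = [E]²/ℏ.
1 GeV² → 1/ℏ × (1 GeV in J)² = 2.433e14 W.
Convert the energy scale: 6.50e-3 keV² = 6.50e-15 GeV².
Result: 6.50e-15 × 2.433e14 = 1.581 W.

1.581 W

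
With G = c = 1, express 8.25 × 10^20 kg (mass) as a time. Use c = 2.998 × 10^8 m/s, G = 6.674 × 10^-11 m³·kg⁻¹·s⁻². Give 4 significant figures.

Mass → time via G/c³.
8.25 × 10^20 kg × (G/c³) = 2.043 × 10^-15 s

2.043 × 10^-15 s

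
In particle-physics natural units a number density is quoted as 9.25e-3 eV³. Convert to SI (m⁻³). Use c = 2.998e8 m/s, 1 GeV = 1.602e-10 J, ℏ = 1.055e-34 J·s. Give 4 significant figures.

Number density is [L]⁻³ = [E]³/(ℏc)³.
1 GeV³ → 1/(ℏc)³ × (1 GeV in J)³ = 1.299e47 m⁻³.
Convert the energy scale: 9.25e-3 eV³ = 9.25e-30 GeV³.
Result: 9.25e-30 × 1.299e47 = 1.202e18 m⁻³.

1.202e18 m⁻³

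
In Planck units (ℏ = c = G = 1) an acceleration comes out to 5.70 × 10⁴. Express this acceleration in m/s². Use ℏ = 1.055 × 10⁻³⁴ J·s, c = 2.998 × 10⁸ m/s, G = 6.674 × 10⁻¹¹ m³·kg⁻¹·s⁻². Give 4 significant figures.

One Planck acceleration: a_P = √(c⁷/(ℏG)) = 5.560 × 10⁵¹ m/s².
5.70 × 10⁴ × 5.560 × 10⁵¹ m/s² = 3.169 × 10⁵⁶ m/s²

3.169 × 10⁵⁶ m/s²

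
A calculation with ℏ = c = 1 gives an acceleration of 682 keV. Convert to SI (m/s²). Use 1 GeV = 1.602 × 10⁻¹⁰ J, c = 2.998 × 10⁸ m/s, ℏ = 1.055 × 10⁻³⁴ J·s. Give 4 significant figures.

3.105 × 10²⁹ m/s²

Acceleration is [L]/[T]² = c·[E]/ℏ.
1 GeV → c/ℏ × (1 GeV in J) = 4.552 × 10³² m/s².
Convert the energy scale: 682 keV = 6.82 × 10⁻⁴ GeV.
Result: 6.82 × 10⁻⁴ × 4.552 × 10³² = 3.105 × 10²⁹ m/s².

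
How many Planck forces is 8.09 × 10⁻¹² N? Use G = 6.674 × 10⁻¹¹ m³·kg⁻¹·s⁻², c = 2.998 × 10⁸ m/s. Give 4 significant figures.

6.684 × 10⁻⁵⁶

Planck force: F_P = c⁴/G = 1.210 × 10⁴⁴ N.
8.09 × 10⁻¹² / 1.210 × 10⁴⁴ = 6.684 × 10⁻⁵⁶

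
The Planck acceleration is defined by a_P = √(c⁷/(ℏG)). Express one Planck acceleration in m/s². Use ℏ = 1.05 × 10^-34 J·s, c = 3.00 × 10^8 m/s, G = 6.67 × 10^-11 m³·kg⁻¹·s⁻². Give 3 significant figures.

a_P = √(c⁷/(ℏG))
  = √(3.12 × 10^103)
  = 5.59 × 10^51 m/s²

5.59 × 10^51 m/s²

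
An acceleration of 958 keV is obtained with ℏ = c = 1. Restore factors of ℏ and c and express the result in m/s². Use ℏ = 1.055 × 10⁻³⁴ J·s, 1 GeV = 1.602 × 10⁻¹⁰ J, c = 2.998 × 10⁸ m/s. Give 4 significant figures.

4.361 × 10²⁹ m/s²

Acceleration is [L]/[T]² = c·[E]/ℏ.
1 GeV → c/ℏ × (1 GeV in J) = 4.552 × 10³² m/s².
Convert the energy scale: 958 keV = 9.58 × 10⁻⁴ GeV.
Result: 9.58 × 10⁻⁴ × 4.552 × 10³² = 4.361 × 10²⁹ m/s².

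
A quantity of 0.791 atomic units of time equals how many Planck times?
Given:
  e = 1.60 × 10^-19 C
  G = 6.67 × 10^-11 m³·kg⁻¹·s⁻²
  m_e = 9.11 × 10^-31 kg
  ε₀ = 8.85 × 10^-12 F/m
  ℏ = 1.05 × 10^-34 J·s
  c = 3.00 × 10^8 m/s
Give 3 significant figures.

3.53 × 10^26

atomic unit of time: τ_au = (4πε₀)²ℏ³/(m_e e⁴) = 2.40 × 10^-17 s
Planck time: t_P = √(ℏG/c⁵) = 5.37 × 10^-44 s
0.791 × 2.40 × 10^-17 / 5.37 × 10^-44 = 3.53 × 10^26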